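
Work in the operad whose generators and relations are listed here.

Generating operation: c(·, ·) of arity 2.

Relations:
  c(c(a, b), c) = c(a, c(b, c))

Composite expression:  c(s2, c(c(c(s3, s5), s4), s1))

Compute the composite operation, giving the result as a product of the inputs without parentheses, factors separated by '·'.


Under associativity of c, the answer is the s's in reading order.
c(s3, s5) reduces to s3 · s5
c(c(s3, s5), s4) reduces to s3 · s5 · s4
c(c(c(s3, s5), s4), s1) reduces to s3 · s5 · s4 · s1
c(s2, c(c(c(s3, s5), s4), s1)) reduces to s2 · s3 · s5 · s4 · s1

s2 · s3 · s5 · s4 · s1


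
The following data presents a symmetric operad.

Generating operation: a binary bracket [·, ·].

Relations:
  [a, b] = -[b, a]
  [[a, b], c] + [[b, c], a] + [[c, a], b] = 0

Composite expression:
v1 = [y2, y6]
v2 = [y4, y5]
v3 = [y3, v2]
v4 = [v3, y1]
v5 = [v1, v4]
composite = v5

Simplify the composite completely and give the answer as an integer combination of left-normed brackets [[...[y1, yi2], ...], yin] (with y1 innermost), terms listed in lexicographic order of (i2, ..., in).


[[[[[y1, y3], y4], y5], y2], y6] - [[[[[y1, y3], y4], y5], y6], y2] - [[[[[y1, y3], y5], y4], y2], y6] + [[[[[y1, y3], y5], y4], y6], y2] - [[[[[y1, y4], y5], y3], y2], y6] + [[[[[y1, y4], y5], y3], y6], y2] + [[[[[y1, y5], y4], y3], y2], y6] - [[[[[y1, y5], y4], y3], y6], y2]

In the tensor algebra, words opening y1 carry the y1-anchored form.
Composite bracket: [[y2, y6], [[y3, [y4, y5]], y1]]
Each bracket splits as ab - ba, giving 32 signed words (2^5 = 32).
Words beginning with y1 determine it all:
  sign of y1y3y4y5y2y6 is +1, so it contributes +[[[[[y1, y3], y4], y5], y2], y6]
  sign of y1y3y4y5y6y2 is -1, so it contributes -[[[[[y1, y3], y4], y5], y6], y2]
  sign of y1y3y5y4y2y6 is -1, so it contributes -[[[[[y1, y3], y5], y4], y2], y6]
  sign of y1y3y5y4y6y2 is +1, so it contributes +[[[[[y1, y3], y5], y4], y6], y2]
  sign of y1y4y5y3y2y6 is -1, so it contributes -[[[[[y1, y4], y5], y3], y2], y6]
  sign of y1y4y5y3y6y2 is +1, so it contributes +[[[[[y1, y4], y5], y3], y6], y2]
  sign of y1y5y4y3y2y6 is +1, so it contributes +[[[[[y1, y5], y4], y3], y2], y6]
  sign of y1y5y4y3y6y2 is -1, so it contributes -[[[[[y1, y5], y4], y3], y6], y2]


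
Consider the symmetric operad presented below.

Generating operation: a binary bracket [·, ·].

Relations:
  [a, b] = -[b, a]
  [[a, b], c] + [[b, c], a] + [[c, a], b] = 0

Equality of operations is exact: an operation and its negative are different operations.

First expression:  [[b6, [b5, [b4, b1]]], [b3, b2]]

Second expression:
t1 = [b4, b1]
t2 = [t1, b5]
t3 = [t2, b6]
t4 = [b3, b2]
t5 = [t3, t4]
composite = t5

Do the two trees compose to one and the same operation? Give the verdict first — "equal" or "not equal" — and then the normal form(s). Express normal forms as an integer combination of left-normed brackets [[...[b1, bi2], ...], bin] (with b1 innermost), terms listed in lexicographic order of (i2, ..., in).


equal: each reduces to [[[[[b1, b4], b5], b6], b2], b3] - [[[[[b1, b4], b5], b6], b3], b2]

The first composite normalizes to [[[[[b1, b4], b5], b6], b2], b3] - [[[[[b1, b4], b5], b6], b3], b2]
The second composite normalizes to [[[[[b1, b4], b5], b6], b2], b3] - [[[[[b1, b4], b5], b6], b3], b2]
The normal forms match — equal.


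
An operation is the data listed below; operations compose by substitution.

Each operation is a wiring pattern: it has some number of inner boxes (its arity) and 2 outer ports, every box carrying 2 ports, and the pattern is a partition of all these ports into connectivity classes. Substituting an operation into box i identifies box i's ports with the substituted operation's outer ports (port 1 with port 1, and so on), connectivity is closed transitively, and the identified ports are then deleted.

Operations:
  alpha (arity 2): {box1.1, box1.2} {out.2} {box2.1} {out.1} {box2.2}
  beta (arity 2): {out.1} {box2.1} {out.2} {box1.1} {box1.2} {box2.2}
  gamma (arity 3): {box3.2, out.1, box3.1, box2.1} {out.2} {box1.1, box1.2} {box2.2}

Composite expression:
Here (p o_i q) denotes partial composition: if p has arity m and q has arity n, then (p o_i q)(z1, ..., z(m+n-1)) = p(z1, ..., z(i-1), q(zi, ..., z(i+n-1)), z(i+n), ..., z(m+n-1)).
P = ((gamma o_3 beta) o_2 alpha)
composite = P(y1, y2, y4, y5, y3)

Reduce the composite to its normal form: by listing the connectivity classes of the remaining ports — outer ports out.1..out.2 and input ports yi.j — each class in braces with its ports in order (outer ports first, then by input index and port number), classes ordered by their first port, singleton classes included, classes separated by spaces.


{out.1} {out.2} {y1.1, y1.2} {y2.1, y2.2} {y3.1} {y3.2} {y4.1} {y4.2} {y5.1} {y5.2}

Treat the ports identified at gamma as solder joints: merge, then drop.
the subtree at alpha composes to {out.1} {out.2} {y2.1, y2.2} {y4.1} {y4.2} on (y2, y4); out.j = own outer ports
the subtree at beta composes to {out.1} {out.2} {y3.1} {y3.2} {y5.1} {y5.2} on (y5, y3); out.j = own outer ports
the subtree at gamma composes to {out.1} {out.2} {y1.1, y1.2} {y2.1, y2.2} {y3.1} {y3.2} {y4.1} {y4.2} {y5.1} {y5.2} on (y1, y2, y4, y5, y3); out.j = own outer ports


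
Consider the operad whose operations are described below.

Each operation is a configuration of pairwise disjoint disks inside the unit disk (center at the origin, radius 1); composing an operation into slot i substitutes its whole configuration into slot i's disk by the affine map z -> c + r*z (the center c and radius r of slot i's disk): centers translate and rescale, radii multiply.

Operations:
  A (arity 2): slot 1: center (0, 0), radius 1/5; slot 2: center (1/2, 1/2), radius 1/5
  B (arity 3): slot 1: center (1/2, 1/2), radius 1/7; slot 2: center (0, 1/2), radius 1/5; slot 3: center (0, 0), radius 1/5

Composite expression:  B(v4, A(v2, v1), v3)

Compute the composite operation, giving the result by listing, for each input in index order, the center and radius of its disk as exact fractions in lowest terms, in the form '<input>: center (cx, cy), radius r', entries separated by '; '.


Only the slot chain above each v matters under B; compose those maps.
tracing v4 down its 1-map path: center (1/2, 1/2), radius 1/7
tracing v2 down its 2-map path: center (0, 1/2), radius 1/25
tracing v1 down its 2-map path: center (1/10, 3/5), radius 1/25
tracing v3 down its 1-map path: center (0, 0), radius 1/5

v1: center (1/10, 3/5), radius 1/25; v2: center (0, 1/2), radius 1/25; v3: center (0, 0), radius 1/5; v4: center (1/2, 1/2), radius 1/7


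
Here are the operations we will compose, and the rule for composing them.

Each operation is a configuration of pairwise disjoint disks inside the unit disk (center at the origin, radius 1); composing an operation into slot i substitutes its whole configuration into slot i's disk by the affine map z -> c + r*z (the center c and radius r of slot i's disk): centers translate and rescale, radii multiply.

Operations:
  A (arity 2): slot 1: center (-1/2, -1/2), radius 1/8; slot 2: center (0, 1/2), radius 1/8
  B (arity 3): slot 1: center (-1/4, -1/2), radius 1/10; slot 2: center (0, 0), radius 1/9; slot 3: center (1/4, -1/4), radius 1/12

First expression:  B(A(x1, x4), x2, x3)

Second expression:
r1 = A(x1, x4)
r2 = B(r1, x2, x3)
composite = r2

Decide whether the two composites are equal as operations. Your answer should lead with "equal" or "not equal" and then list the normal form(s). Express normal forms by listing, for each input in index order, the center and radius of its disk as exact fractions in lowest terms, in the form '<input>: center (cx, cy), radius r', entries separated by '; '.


equal: each reduces to x1: center (-3/10, -11/20), radius 1/80; x2: center (0, 0), radius 1/9; x3: center (1/4, -1/4), radius 1/12; x4: center (-1/4, -9/20), radius 1/80

The first expression reduces to x1: center (-3/10, -11/20), radius 1/80; x2: center (0, 0), radius 1/9; x3: center (1/4, -1/4), radius 1/12; x4: center (-1/4, -9/20), radius 1/80
The second expression reduces to x1: center (-3/10, -11/20), radius 1/80; x2: center (0, 0), radius 1/9; x3: center (1/4, -1/4), radius 1/12; x4: center (-1/4, -9/20), radius 1/80
The forms coincide; equal.


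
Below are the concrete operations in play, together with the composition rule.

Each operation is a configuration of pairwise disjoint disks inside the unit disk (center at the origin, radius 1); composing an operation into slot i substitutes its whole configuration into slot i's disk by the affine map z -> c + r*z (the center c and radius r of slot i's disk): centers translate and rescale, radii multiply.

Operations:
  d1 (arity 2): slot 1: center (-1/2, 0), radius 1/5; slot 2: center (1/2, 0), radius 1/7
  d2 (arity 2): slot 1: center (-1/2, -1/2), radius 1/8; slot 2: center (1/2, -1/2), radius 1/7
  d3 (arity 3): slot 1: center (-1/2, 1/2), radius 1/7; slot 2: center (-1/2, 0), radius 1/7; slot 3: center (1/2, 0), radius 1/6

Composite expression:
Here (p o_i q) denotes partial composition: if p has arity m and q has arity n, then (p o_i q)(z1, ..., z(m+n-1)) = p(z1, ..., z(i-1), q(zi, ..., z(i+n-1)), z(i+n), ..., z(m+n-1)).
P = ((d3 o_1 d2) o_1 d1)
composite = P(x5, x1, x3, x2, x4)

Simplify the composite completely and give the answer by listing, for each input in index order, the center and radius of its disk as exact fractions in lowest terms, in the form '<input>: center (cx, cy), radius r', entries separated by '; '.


Nesting under d3 composes maps z -> c + r*z down each x-path.
for x5, the 3-step affine chain lands on center (-65/112, 3/7), radius 1/280
for x1, the 3-step affine chain lands on center (-9/16, 3/7), radius 1/392
for x3, the 2-step affine chain lands on center (-3/7, 3/7), radius 1/49
for x2, the 1-step affine chain lands on center (-1/2, 0), radius 1/7
for x4, the 1-step affine chain lands on center (1/2, 0), radius 1/6

x1: center (-9/16, 3/7), radius 1/392; x2: center (-1/2, 0), radius 1/7; x3: center (-3/7, 3/7), radius 1/49; x4: center (1/2, 0), radius 1/6; x5: center (-65/112, 3/7), radius 1/280


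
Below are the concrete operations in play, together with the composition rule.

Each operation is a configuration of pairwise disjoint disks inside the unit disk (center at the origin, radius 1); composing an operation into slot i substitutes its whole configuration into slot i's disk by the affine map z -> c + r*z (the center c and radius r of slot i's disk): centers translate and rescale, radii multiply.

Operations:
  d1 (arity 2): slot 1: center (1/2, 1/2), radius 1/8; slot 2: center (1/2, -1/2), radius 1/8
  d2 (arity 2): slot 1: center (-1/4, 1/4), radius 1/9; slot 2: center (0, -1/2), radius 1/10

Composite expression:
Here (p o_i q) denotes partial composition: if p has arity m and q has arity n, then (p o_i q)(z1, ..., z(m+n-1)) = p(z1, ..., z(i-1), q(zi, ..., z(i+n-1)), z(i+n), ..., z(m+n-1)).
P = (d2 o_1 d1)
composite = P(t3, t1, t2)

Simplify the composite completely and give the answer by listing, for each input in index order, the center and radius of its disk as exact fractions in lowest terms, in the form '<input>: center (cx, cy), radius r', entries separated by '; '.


Only the slot chain above each t matters under d2; compose those maps.
input t3: applying the 2 nested substitutions gives center (-7/36, 11/36), radius 1/72
input t1: applying the 2 nested substitutions gives center (-7/36, 7/36), radius 1/72
input t2: applying the 1 nested substitution gives center (0, -1/2), radius 1/10

t1: center (-7/36, 7/36), radius 1/72; t2: center (0, -1/2), radius 1/10; t3: center (-7/36, 11/36), radius 1/72


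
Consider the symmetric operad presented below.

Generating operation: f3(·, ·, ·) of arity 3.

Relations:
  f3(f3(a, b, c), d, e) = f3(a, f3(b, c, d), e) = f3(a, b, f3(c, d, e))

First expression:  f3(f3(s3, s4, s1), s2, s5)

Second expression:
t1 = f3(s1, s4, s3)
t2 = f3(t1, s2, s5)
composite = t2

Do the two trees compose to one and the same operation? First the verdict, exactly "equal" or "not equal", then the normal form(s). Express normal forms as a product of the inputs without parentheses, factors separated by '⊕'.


Reducing the first expression gives s3 ⊕ s4 ⊕ s1 ⊕ s2 ⊕ s5
Reducing the second expression gives s1 ⊕ s4 ⊕ s3 ⊕ s2 ⊕ s5
Different reductions; not equal.

not equal — first s3 ⊕ s4 ⊕ s1 ⊕ s2 ⊕ s5, second s1 ⊕ s4 ⊕ s3 ⊕ s2 ⊕ s5


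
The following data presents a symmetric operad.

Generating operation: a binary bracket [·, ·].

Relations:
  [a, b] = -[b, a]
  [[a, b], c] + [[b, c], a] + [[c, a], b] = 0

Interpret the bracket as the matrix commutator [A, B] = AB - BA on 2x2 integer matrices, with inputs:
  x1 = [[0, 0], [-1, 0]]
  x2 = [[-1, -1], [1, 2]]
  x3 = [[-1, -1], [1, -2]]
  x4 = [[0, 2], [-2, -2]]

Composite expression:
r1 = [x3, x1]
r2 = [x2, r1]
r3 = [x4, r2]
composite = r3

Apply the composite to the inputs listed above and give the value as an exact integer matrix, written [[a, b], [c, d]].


[[14, 8], [-6, -14]]

[x3, x1] = [[1, 0], [1, -1]]
[x2, [x3, x1]] = [[-1, 2], [5, 1]]
[x4, [x2, [x3, x1]]] = [[14, 8], [-6, -14]]


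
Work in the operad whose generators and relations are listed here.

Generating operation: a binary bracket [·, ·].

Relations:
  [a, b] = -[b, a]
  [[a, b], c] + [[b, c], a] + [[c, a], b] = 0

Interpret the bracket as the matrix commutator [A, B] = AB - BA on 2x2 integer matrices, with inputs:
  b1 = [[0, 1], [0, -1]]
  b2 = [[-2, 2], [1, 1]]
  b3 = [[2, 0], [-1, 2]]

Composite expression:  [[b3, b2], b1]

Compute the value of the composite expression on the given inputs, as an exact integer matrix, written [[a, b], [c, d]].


[b3, b2] = [[2, 0], [3, -2]]
[[b3, b2], b1] = [[-3, 4], [3, 3]]

[[-3, 4], [3, 3]]


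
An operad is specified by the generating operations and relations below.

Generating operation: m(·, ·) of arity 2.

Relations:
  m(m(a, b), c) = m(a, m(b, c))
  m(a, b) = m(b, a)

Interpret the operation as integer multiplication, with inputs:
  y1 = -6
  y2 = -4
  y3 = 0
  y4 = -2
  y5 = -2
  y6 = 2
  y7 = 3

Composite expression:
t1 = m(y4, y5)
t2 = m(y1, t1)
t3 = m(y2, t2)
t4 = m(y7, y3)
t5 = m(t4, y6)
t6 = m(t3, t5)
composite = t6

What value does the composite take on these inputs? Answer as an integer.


0


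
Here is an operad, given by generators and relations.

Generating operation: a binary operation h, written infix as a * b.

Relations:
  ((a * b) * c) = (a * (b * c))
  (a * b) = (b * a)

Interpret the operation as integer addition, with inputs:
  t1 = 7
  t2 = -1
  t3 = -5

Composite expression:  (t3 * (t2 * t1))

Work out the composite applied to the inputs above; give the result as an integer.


(t2 * t1) = 6
(t3 * (t2 * t1)) = 1

1


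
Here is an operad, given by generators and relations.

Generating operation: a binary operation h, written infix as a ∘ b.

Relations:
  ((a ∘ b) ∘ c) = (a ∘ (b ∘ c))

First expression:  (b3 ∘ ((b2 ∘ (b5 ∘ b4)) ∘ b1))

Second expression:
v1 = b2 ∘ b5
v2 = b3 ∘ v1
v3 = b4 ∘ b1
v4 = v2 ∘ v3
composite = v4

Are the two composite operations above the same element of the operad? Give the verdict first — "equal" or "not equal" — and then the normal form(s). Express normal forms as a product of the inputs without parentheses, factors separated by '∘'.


equal: each reduces to b3 ∘ b2 ∘ b5 ∘ b4 ∘ b1


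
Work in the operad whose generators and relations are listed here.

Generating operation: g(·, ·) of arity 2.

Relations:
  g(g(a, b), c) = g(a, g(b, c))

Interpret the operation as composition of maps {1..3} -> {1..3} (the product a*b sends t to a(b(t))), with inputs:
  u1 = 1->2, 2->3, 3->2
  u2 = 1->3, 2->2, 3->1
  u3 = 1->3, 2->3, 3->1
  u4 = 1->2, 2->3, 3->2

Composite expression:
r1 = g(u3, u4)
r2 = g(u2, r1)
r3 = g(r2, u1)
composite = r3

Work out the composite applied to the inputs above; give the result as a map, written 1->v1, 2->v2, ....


1->3, 2->1, 3->3

g(u3, u4) = 1->3, 2->1, 3->3
g(u2, g(u3, u4)) = 1->1, 2->3, 3->1
g(g(u2, g(u3, u4)), u1) = 1->3, 2->1, 3->3


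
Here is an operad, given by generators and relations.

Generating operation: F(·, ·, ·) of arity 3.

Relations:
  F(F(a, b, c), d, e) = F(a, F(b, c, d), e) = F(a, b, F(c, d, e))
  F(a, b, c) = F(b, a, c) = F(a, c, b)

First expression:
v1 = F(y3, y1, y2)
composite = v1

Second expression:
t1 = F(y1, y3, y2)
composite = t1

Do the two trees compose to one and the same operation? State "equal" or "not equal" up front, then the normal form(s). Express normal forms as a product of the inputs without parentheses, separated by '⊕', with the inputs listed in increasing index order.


equal — both sides give y1 ⊕ y2 ⊕ y3


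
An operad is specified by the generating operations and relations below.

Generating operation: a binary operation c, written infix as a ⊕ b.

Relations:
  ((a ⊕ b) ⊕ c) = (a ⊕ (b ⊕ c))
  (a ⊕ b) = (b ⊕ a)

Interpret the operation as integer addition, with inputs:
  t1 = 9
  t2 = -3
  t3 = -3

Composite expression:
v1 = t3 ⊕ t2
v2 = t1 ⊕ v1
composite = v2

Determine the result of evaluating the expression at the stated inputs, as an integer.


3

(t3 ⊕ t2) = -6
(t1 ⊕ (t3 ⊕ t2)) = 3


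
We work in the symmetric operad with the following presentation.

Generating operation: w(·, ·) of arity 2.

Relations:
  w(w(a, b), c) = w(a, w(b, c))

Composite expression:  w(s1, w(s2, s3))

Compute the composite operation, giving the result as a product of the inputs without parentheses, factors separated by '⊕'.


s1 ⊕ s2 ⊕ s3

All parenthesizations of w agree; list the s-inputs left to right.
w(s2, s3) unparenthesizes to s2 ⊕ s3
w(s1, w(s2, s3)) unparenthesizes to s1 ⊕ s2 ⊕ s3


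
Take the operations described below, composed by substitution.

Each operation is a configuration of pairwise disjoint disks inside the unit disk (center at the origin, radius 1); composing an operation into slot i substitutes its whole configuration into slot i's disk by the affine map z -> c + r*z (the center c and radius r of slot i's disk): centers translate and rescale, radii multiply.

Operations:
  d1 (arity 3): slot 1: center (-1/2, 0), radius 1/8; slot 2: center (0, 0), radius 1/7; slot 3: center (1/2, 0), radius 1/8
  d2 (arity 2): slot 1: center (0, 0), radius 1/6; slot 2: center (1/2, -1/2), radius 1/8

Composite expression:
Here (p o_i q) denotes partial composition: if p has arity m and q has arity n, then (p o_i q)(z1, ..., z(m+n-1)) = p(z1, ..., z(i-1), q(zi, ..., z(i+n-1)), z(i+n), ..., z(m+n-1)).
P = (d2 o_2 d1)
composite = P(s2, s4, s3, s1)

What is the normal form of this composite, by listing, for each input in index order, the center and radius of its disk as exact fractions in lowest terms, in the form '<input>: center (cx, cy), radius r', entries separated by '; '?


Each s-disk chains the slot maps above it in d2; radii multiply.
input s2: composing its 1 substitution step yields center (0, 0), radius 1/6
input s4: composing its 2 substitution steps yields center (7/16, -1/2), radius 1/64
input s3: composing its 2 substitution steps yields center (1/2, -1/2), radius 1/56
input s1: composing its 2 substitution steps yields center (9/16, -1/2), radius 1/64

s1: center (9/16, -1/2), radius 1/64; s2: center (0, 0), radius 1/6; s3: center (1/2, -1/2), radius 1/56; s4: center (7/16, -1/2), radius 1/64


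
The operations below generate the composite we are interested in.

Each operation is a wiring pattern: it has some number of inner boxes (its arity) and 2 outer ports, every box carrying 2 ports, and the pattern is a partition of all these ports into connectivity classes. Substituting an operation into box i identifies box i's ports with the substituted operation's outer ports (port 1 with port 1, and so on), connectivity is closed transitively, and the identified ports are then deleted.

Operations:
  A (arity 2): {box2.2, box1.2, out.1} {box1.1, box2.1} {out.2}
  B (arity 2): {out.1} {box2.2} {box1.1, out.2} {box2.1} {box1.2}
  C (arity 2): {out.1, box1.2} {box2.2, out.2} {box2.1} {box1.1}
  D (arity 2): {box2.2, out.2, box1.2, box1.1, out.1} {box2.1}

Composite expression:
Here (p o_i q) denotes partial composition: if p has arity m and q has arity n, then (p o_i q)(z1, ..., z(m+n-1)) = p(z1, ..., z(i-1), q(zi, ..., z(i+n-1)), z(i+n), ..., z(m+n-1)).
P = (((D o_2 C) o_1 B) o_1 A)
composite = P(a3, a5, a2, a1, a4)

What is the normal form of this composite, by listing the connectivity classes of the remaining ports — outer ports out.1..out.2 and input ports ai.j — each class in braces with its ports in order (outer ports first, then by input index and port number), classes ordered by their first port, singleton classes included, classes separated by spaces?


Substituting into D glues patterns; closure does the rest.
stage A: inputs (a3, a5), connectivity {out.1, a3.2, a5.2} {out.2} {a3.1, a5.1}, out.j its boundary
stage B: inputs (a3, a5, a2), connectivity {out.1} {out.2, a3.2, a5.2} {a2.1} {a2.2} {a3.1, a5.1}, out.j its boundary
stage C: inputs (a1, a4), connectivity {out.1, a1.2} {out.2, a4.2} {a1.1} {a4.1}, out.j its boundary
stage D: inputs (a3, a5, a2, a1, a4), connectivity {out.1, out.2, a3.2, a4.2, a5.2} {a1.1} {a1.2} {a2.1} {a2.2} {a3.1, a5.1} {a4.1}, out.j its boundary

{out.1, out.2, a3.2, a4.2, a5.2} {a1.1} {a1.2} {a2.1} {a2.2} {a3.1, a5.1} {a4.1}


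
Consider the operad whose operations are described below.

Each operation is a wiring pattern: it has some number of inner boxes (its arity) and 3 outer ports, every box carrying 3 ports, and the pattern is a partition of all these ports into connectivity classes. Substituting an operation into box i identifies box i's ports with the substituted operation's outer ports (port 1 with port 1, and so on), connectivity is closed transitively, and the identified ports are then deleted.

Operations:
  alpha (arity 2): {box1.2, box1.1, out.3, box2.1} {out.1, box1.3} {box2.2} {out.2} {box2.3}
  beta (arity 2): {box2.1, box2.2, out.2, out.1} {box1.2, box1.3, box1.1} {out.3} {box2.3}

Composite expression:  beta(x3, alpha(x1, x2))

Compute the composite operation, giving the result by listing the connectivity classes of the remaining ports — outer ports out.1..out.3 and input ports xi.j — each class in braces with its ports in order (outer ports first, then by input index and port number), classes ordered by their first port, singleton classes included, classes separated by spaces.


{out.1, out.2, x1.3} {out.3} {x1.1, x1.2, x2.1} {x2.2} {x2.3} {x3.1, x3.2, x3.3}

Treat the ports identified at beta as solder joints: merge, then drop.
alpha over (x1, x2) gives {out.1, x1.3} {out.2} {out.3, x1.1, x1.2, x2.1} {x2.2} {x2.3}, out.j being that stage's outer ports
beta over (x3, x1, x2) gives {out.1, out.2, x1.3} {out.3} {x1.1, x1.2, x2.1} {x2.2} {x2.3} {x3.1, x3.2, x3.3}, out.j being that stage's outer ports


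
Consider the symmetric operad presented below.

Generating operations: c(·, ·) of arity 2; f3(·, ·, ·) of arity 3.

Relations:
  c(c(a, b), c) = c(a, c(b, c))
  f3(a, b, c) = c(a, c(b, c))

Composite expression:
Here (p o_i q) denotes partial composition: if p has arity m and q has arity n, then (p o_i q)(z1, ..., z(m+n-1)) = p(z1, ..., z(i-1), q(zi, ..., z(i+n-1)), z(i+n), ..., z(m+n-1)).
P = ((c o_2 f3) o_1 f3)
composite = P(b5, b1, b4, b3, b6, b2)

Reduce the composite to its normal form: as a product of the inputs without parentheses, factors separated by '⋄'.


All parenthesizations of c agree; list the b-inputs left to right.
f3(b5, b1, b4) collapses to b5 ⋄ b1 ⋄ b4
f3(b3, b6, b2) collapses to b3 ⋄ b6 ⋄ b2
c(f3(b5, b1, b4), f3(b3, b6, b2)) collapses to b5 ⋄ b1 ⋄ b4 ⋄ b3 ⋄ b6 ⋄ b2

b5 ⋄ b1 ⋄ b4 ⋄ b3 ⋄ b6 ⋄ b2


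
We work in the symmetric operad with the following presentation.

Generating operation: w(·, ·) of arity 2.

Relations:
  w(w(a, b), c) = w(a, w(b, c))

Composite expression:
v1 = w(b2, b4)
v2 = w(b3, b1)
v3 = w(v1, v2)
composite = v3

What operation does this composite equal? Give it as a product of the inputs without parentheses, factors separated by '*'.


b2 * b4 * b3 * b1


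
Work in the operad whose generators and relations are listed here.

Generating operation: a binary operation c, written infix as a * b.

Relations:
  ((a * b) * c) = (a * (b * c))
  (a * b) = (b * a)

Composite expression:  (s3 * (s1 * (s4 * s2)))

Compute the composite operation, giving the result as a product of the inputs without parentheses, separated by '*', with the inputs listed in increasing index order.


s1 * s2 * s3 * s4


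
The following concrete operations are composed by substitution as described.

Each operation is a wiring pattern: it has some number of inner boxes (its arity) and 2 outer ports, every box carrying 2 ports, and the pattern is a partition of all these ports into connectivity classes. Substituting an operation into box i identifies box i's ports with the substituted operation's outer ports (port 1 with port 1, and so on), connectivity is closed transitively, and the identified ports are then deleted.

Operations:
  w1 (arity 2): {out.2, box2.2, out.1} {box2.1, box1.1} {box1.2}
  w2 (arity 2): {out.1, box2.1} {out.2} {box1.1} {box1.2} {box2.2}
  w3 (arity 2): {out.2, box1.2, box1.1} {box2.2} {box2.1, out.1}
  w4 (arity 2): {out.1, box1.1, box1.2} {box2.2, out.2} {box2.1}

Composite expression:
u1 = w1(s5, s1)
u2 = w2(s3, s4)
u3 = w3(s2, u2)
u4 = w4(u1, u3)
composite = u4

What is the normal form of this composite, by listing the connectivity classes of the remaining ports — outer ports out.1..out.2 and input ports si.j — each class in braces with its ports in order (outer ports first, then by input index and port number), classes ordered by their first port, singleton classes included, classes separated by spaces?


{out.1, s1.2} {out.2, s2.1, s2.2} {s1.1, s5.1} {s3.1} {s3.2} {s4.1} {s4.2} {s5.2}

Connectivity passes through glued w4-boundaries; trace each wire chain.
after w1, the pattern on (s5, s1) reads {out.1, out.2, s1.2} {s1.1, s5.1} {s5.2} (out.j = its outer ports)
after w2, the pattern on (s3, s4) reads {out.1, s4.1} {out.2} {s3.1} {s3.2} {s4.2} (out.j = its outer ports)
after w3, the pattern on (s2, s3, s4) reads {out.1, s4.1} {out.2, s2.1, s2.2} {s3.1} {s3.2} {s4.2} (out.j = its outer ports)
after w4, the pattern on (s5, s1, s2, s3, s4) reads {out.1, s1.2} {out.2, s2.1, s2.2} {s1.1, s5.1} {s3.1} {s3.2} {s4.1} {s4.2} {s5.2} (out.j = its outer ports)


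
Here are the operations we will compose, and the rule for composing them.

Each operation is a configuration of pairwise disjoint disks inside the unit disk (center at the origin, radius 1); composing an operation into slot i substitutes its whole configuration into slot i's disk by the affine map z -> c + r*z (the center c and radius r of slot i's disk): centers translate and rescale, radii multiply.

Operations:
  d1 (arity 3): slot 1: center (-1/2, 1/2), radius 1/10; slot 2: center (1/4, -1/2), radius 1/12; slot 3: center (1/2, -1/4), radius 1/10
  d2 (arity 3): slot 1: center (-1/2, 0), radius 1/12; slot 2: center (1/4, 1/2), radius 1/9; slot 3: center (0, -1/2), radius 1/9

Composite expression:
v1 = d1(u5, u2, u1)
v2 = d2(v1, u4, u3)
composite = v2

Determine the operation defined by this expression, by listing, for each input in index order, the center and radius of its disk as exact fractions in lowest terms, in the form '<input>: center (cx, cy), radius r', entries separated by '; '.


Affine substitution under d2: radii multiply and u-centers shift.
u5 passes through 2 substitutions, ending at center (-13/24, 1/24), radius 1/120
u2 passes through 2 substitutions, ending at center (-23/48, -1/24), radius 1/144
u1 passes through 2 substitutions, ending at center (-11/24, -1/48), radius 1/120
u4 passes through 1 substitution, ending at center (1/4, 1/2), radius 1/9
u3 passes through 1 substitution, ending at center (0, -1/2), radius 1/9

u1: center (-11/24, -1/48), radius 1/120; u2: center (-23/48, -1/24), radius 1/144; u3: center (0, -1/2), radius 1/9; u4: center (1/4, 1/2), radius 1/9; u5: center (-13/24, 1/24), radius 1/120


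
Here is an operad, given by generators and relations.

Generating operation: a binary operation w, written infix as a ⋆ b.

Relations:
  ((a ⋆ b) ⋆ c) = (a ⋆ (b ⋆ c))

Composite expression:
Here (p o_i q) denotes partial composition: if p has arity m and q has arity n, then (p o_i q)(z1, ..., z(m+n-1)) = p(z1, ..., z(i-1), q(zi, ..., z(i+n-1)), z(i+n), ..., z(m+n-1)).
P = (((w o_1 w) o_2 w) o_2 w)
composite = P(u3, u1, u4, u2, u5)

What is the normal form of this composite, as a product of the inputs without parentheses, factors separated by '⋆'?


u3 ⋆ u1 ⋆ u4 ⋆ u2 ⋆ u5

Associativity of w dissolves the nesting; only the u-input order survives.
(u1 ⋆ u4) reduces to u1 ⋆ u4
((u1 ⋆ u4) ⋆ u2) reduces to u1 ⋆ u4 ⋆ u2
(u3 ⋆ ((u1 ⋆ u4) ⋆ u2)) reduces to u3 ⋆ u1 ⋆ u4 ⋆ u2
((u3 ⋆ ((u1 ⋆ u4) ⋆ u2)) ⋆ u5) reduces to u3 ⋆ u1 ⋆ u4 ⋆ u2 ⋆ u5


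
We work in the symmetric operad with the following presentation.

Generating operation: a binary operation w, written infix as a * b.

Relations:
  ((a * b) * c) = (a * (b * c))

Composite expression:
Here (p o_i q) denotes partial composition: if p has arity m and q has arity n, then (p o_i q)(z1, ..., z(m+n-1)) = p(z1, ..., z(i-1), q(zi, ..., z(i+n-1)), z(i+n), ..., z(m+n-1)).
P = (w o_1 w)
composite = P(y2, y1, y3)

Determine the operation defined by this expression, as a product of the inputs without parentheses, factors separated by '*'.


y2 * y1 * y3


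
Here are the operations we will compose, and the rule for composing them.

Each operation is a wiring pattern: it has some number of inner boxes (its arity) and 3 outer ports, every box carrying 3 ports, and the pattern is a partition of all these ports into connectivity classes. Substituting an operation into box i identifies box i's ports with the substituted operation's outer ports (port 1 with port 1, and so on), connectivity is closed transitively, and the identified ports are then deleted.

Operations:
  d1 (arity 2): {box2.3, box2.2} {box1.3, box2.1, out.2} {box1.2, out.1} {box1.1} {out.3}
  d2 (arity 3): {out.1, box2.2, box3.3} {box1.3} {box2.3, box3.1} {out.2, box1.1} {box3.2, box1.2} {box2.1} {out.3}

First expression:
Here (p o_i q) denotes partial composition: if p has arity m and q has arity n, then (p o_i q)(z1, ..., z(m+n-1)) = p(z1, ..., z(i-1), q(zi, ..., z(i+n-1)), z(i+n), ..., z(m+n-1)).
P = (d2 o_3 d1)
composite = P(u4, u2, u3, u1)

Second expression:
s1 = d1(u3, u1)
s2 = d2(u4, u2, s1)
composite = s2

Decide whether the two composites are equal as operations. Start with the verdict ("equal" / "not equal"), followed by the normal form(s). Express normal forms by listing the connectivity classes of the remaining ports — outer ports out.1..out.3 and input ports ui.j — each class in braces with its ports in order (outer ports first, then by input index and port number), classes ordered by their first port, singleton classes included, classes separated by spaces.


equal — both sides give {out.1, u2.2} {out.2, u4.1} {out.3} {u1.1, u3.3, u4.2} {u1.2, u1.3} {u2.1} {u2.3, u3.2} {u3.1} {u4.3}

The first composite normalizes to {out.1, u2.2} {out.2, u4.1} {out.3} {u1.1, u3.3, u4.2} {u1.2, u1.3} {u2.1} {u2.3, u3.2} {u3.1} {u4.3}
The second composite normalizes to {out.1, u2.2} {out.2, u4.1} {out.3} {u1.1, u3.3, u4.2} {u1.2, u1.3} {u2.1} {u2.3, u3.2} {u3.1} {u4.3}
Same normal form: equal.


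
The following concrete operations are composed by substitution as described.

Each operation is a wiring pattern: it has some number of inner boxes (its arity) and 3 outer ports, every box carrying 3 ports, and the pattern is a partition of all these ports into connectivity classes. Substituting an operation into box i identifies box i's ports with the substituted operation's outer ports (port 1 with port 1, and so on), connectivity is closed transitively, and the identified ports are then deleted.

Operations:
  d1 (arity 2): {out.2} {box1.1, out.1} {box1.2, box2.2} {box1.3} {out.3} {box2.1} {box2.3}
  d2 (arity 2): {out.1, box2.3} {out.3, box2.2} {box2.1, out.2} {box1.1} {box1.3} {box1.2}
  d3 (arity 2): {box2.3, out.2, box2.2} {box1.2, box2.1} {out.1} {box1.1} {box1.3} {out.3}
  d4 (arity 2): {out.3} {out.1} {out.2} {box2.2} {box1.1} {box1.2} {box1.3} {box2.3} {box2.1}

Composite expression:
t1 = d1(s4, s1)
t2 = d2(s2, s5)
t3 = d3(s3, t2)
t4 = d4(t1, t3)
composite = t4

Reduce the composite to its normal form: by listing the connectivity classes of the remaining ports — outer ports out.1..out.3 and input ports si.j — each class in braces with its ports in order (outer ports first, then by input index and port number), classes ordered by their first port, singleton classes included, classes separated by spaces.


After gluing at d4, chains via deleted ports link the s-ports.
after d1, the pattern on (s4, s1) reads {out.1, s4.1} {out.2} {out.3} {s1.1} {s1.2, s4.2} {s1.3} {s4.3} (out.j = its outer ports)
after d2, the pattern on (s2, s5) reads {out.1, s5.3} {out.2, s5.1} {out.3, s5.2} {s2.1} {s2.2} {s2.3} (out.j = its outer ports)
after d3, the pattern on (s3, s2, s5) reads {out.1} {out.2, s5.1, s5.2} {out.3} {s2.1} {s2.2} {s2.3} {s3.1} {s3.2, s5.3} {s3.3} (out.j = its outer ports)
after d4, the pattern on (s4, s1, s3, s2, s5) reads {out.1} {out.2} {out.3} {s1.1} {s1.2, s4.2} {s1.3} {s2.1} {s2.2} {s2.3} {s3.1} {s3.2, s5.3} {s3.3} {s4.1} {s4.3} {s5.1, s5.2} (out.j = its outer ports)

{out.1} {out.2} {out.3} {s1.1} {s1.2, s4.2} {s1.3} {s2.1} {s2.2} {s2.3} {s3.1} {s3.2, s5.3} {s3.3} {s4.1} {s4.3} {s5.1, s5.2}


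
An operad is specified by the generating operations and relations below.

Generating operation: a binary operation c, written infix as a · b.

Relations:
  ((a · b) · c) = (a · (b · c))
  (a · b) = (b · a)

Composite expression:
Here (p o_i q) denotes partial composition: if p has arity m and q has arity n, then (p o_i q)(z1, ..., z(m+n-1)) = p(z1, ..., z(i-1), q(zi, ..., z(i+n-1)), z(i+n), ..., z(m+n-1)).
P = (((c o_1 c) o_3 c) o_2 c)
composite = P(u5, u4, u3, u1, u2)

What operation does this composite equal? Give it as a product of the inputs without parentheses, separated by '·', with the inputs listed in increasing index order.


Reordering under c is free, so list the u-inputs canonically.
(u4 · u3) spells out as u4 · u3
(u5 · (u4 · u3)) spells out as u5 · u4 · u3
(u1 · u2) spells out as u1 · u2
((u5 · (u4 · u3)) · (u1 · u2)) spells out as u5 · u4 · u3 · u1 · u2
commutativity sorts the factors: u1 · u2 · u3 · u4 · u5

u1 · u2 · u3 · u4 · u5


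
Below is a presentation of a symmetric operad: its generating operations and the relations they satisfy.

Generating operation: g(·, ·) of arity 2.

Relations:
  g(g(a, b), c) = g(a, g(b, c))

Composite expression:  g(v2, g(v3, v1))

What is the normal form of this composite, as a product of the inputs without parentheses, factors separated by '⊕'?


Every regrouping of g is equal, so read the v-inputs in written order.
g(v3, v1) collapses to v3 ⊕ v1
g(v2, g(v3, v1)) collapses to v2 ⊕ v3 ⊕ v1

v2 ⊕ v3 ⊕ v1


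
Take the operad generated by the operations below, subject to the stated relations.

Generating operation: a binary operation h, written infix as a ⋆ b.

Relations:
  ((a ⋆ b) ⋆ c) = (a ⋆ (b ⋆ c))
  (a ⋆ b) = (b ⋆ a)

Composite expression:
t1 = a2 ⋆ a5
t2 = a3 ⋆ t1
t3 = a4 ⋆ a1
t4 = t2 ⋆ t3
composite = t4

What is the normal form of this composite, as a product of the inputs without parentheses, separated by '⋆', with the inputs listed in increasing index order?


Both nesting and order wash out for h; what remains is which a's occur.
(a2 ⋆ a5) unparenthesizes to a2 ⋆ a5
(a3 ⋆ (a2 ⋆ a5)) unparenthesizes to a3 ⋆ a2 ⋆ a5
(a4 ⋆ a1) unparenthesizes to a4 ⋆ a1
((a3 ⋆ (a2 ⋆ a5)) ⋆ (a4 ⋆ a1)) unparenthesizes to a3 ⋆ a2 ⋆ a5 ⋆ a4 ⋆ a1
sorting the factors by input index: a1 ⋆ a2 ⋆ a3 ⋆ a4 ⋆ a5

a1 ⋆ a2 ⋆ a3 ⋆ a4 ⋆ a5


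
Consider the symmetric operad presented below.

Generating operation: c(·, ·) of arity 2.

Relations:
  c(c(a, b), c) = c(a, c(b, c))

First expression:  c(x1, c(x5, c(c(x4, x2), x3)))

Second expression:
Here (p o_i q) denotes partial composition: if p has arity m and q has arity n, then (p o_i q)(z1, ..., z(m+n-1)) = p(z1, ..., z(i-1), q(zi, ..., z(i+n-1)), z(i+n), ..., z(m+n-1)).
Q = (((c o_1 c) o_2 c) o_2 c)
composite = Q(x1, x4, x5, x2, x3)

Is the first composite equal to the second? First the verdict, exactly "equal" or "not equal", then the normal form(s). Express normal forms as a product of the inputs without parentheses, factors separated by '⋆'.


Normal form of the first expression: x1 ⋆ x5 ⋆ x4 ⋆ x2 ⋆ x3
Normal form of the second expression: x1 ⋆ x4 ⋆ x5 ⋆ x2 ⋆ x3
Different reductions; not equal.

not equal; first: x1 ⋆ x5 ⋆ x4 ⋆ x2 ⋆ x3; second: x1 ⋆ x4 ⋆ x5 ⋆ x2 ⋆ x3


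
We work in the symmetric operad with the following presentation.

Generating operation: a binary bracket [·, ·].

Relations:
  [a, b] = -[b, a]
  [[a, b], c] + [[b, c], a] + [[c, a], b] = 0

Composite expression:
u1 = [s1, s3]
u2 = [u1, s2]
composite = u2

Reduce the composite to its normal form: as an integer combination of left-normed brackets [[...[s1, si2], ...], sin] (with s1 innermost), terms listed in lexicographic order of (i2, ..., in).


[[s1, s3], s2]


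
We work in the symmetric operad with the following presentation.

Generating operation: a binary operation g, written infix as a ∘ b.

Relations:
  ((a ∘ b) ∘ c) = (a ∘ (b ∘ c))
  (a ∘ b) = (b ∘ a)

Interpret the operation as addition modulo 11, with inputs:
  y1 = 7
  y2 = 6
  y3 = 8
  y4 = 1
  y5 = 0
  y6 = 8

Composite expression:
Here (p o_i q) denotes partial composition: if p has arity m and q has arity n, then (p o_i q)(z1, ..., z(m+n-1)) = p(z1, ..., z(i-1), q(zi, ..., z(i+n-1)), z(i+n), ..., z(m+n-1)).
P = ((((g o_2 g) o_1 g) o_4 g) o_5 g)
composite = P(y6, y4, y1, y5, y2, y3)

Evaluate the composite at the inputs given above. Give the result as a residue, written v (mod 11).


(y6 ∘ y4) = 9
(y2 ∘ y3) = 3
(y5 ∘ (y2 ∘ y3)) = 3
(y1 ∘ (y5 ∘ (y2 ∘ y3))) = 10
((y6 ∘ y4) ∘ (y1 ∘ (y5 ∘ (y2 ∘ y3)))) = 8

8 (mod 11)


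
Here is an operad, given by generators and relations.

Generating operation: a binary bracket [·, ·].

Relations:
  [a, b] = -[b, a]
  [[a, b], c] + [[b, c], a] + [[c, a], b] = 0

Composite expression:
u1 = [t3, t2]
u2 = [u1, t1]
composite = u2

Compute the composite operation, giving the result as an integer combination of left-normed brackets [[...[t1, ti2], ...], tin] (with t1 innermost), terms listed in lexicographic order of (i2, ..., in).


[[t1, t2], t3] - [[t1, t3], t2]

Left-normed coefficients sit on the t1-initial expansion words.
Composite bracket: [[t3, t2], t1]
The bracket unfolds into 4 signed words via [a, b] = ab - ba (2^2 = 4).
Keep just the words that open with t1:
  the word t1t2t3 carries sign +1 and contributes +[[t1, t2], t3]
  the word t1t3t2 carries sign -1 and contributes -[[t1, t3], t2]


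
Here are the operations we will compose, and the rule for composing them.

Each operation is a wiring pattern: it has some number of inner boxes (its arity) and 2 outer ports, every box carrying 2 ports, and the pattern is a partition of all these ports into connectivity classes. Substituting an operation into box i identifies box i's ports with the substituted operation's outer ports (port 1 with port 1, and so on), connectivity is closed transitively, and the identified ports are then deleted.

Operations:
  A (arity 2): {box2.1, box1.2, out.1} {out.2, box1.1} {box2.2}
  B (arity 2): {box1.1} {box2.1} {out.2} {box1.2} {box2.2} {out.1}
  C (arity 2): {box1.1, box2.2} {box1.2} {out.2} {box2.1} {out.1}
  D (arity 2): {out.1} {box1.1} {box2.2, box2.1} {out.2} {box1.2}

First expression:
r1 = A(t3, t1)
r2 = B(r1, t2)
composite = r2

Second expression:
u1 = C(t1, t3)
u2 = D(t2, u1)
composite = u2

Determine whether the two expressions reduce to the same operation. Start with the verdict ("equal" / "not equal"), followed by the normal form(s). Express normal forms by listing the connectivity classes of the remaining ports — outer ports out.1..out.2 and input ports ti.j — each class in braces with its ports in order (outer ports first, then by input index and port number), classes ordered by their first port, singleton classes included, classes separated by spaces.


equal; the common form is {out.1} {out.2} {t1.1, t3.2} {t1.2} {t2.1} {t2.2} {t3.1}

The first expression reduces to {out.1} {out.2} {t1.1, t3.2} {t1.2} {t2.1} {t2.2} {t3.1}
The second expression reduces to {out.1} {out.2} {t1.1, t3.2} {t1.2} {t2.1} {t2.2} {t3.1}
The normal forms match — equal.
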